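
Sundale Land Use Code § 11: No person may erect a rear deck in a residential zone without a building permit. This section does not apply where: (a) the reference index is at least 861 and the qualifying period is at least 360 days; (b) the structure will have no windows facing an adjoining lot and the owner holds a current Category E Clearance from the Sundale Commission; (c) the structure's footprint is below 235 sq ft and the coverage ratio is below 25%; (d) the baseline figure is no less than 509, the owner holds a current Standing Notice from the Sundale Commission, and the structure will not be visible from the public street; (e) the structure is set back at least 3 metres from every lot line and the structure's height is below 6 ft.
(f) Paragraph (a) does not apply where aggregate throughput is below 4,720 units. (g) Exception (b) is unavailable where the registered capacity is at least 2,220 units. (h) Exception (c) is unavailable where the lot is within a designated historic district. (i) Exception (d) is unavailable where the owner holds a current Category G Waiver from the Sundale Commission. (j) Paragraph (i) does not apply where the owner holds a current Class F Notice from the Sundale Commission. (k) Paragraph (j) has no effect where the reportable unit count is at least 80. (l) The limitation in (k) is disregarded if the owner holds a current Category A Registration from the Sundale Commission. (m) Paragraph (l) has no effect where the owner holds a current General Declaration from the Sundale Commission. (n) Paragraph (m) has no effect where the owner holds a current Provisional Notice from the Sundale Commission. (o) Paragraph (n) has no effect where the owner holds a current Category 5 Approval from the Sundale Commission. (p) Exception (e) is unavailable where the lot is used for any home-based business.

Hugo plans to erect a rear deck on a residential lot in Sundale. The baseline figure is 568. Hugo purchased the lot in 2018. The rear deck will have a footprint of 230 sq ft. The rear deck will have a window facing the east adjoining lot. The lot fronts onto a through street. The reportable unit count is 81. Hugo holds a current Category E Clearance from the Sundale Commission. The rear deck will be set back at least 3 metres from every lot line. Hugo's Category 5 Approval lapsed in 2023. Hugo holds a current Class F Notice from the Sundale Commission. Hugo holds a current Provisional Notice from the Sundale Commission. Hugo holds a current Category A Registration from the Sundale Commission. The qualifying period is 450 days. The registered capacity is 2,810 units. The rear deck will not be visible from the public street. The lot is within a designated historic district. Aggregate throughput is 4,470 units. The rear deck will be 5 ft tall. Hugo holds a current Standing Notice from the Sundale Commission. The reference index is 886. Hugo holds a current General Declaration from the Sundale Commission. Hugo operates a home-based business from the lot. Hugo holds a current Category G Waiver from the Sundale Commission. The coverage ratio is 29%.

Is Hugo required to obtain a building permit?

No — exception (d) applies; Hugo does not need a building permit.

Exception (a): the reference index is 886, meeting the 861 threshold; the qualifying period is 450 days, meeting the 360 days threshold — every condition holds. However, paragraph (f) must be considered: (f) operates against (a): aggregate throughput is 4,470 units, below the 4,720 units limit. Exception (a) does not apply.
Exception (b) requires that the structure will have no windows facing an adjoining lot; but a window faces an adjoining lot, so (b) is unavailable.
Exception (c) requires that the coverage ratio is below 25%; but the coverage ratio is 29%, not below 25%, so (c) is unavailable.
All of (d)'s requirements are met (the baseline figure is 568, meeting the 509 threshold; a current Standing Notice is held; the structure will not be visible from the street). Applying paragraphs (i)–(o): (i) applies (a current Category G Waiver is held), but is displaced by (j): (j) operates against (i): a current Class F Notice is held. (k) is engaged (the reportable unit count is 81, meeting the 80 threshold), but is set aside by (l): (l) is triggered — a current Category A Registration is held. (m) operates (a current General Declaration is held), but is itself disapplied by (n): (n) operates against (m): a current Provisional Notice is held. (o) is inapplicable (no current Category 5 Approval is held), so (n) stands. (d) remains available.
Exception (e): the setback is at least 3 m on every side; the structure's height is 5 ft, below the 6 ft limit — every condition holds. But: (p) operates against (e): a home-based business operates on the lot. So (e) is unavailable.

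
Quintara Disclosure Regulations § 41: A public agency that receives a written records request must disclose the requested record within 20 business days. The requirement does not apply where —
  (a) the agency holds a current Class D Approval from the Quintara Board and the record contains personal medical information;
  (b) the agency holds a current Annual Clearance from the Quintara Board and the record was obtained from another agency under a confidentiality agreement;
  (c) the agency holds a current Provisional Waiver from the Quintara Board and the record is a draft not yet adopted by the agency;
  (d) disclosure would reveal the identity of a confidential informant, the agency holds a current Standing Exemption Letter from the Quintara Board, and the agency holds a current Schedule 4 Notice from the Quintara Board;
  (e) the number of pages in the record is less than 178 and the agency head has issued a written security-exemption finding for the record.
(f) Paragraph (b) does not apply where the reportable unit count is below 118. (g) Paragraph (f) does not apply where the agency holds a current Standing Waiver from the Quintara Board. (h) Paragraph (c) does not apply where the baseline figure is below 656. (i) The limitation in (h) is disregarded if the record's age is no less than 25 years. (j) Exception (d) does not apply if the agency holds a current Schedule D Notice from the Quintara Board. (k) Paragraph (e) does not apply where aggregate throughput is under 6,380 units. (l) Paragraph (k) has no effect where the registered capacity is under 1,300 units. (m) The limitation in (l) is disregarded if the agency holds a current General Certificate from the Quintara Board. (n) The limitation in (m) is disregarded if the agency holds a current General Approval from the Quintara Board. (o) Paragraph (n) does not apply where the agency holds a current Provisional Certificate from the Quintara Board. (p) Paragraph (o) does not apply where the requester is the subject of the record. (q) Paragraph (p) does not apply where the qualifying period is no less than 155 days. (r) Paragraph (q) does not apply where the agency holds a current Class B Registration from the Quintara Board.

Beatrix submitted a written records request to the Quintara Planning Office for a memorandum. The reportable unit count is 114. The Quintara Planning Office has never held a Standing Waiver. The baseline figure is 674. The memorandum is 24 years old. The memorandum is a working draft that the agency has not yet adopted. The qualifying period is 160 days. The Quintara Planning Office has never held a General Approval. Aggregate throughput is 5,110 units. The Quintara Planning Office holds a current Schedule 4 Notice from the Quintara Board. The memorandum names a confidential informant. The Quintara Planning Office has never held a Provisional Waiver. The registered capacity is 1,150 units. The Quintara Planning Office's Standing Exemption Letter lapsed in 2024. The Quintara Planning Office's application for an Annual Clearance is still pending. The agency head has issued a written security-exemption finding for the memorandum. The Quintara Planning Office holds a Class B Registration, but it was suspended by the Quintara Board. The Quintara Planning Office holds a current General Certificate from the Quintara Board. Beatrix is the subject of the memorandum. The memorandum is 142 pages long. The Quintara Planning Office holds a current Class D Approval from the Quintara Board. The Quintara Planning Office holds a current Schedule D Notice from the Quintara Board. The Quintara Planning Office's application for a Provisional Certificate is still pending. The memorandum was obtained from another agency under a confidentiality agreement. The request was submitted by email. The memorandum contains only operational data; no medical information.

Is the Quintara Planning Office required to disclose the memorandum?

Yes — the Quintara Planning Office must disclose the memorandum.

Exception (a) fails — the memorandum contains only operational data.
Exception (b) fails — no current Annual Clearance is held.
Exception (c) does not apply: no current Provisional Waiver is held.
Exception (d) fails — no current Standing Exemption Letter is held.
Exception (e) is satisfied on its face — the number of pages in the record is 142, less than the 178 limit; a written security-exemption finding has been issued. Turning to paragraphs (k)–(r): (k) operates against (e): aggregate throughput is 5,110 units, under the 6,380 units limit. (l) would limit (k) — the registered capacity is 1,150 units, under the 1,300 units limit — but (m) sets (l) aside: (m) is triggered — a current General Certificate is held. (n), which would lift (m), is not engaged — the General Approval is not current. Exception (e) does not apply.
No exception is made out. the Quintara Planning Office falls within the general rule.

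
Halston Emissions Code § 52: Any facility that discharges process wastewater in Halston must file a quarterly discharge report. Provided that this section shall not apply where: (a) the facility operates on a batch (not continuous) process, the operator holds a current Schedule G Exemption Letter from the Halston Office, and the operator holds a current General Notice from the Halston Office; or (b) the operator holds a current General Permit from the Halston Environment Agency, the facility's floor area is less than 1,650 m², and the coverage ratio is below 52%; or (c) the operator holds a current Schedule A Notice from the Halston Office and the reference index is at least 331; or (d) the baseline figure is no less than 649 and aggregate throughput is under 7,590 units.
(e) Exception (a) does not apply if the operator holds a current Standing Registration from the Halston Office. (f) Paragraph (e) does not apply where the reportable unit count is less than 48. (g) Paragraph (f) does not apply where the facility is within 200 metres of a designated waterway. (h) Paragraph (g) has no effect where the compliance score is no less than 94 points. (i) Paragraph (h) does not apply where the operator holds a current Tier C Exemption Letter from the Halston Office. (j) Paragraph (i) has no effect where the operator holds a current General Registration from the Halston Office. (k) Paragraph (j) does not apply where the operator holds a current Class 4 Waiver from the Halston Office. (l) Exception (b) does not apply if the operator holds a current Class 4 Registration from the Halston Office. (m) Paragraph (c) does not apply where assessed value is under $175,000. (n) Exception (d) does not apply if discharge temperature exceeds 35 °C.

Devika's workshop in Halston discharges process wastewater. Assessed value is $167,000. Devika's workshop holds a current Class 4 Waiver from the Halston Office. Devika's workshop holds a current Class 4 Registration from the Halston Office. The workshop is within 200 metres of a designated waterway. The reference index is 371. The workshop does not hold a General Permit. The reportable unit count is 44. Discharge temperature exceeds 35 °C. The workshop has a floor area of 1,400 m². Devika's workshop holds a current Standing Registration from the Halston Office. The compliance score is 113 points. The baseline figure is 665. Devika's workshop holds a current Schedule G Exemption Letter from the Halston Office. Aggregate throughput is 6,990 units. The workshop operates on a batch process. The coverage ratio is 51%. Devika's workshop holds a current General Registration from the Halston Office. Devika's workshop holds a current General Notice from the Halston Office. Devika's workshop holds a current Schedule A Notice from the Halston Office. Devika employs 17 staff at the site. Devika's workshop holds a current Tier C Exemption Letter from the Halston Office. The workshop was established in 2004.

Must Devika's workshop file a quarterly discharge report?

Exception (a)'s conditions are all satisfied: the facility operates on a batch process; a current Schedule G Exemption Letter is held; a current General Notice is held. But applying paragraphs (e)–(k): (e) operates against (a): a current Standing Registration is held. (f) would limit (e) — the reportable unit count is 44, less than the 48 limit — but (g) sets (f) aside: (g) operates against (f): the workshop is within 200 m of a designated waterway. (h) would limit (g) — the compliance score is 113 points, meeting the 94 points threshold — but (i) sets (h) aside: (i) operates against (h): a current Tier C Exemption Letter is held. (j) is engaged (a current General Registration is held), but is displaced by (k): (k) operates against (j): a current Class 4 Waiver is held. (a) is therefore removed.
Exception (b) fails — no General Permit is held.
Exception (c) is satisfied on its face — a current Schedule A Notice is held; the reference index is 371, meeting the 331 threshold. But: (m) operates against (c): assessed value is $167,000, under the $175,000 limit. (c) is therefore removed.
All of (d)'s requirements are met (the baseline figure is 665, meeting the 649 threshold; aggregate throughput is 6,990 units, under the 7,590 units limit). But applying paragraph (n): (n) applies — discharge temperature exceeds 35 °C. (d) is therefore removed.
No exception is made out. Devika's workshop falls within the general rule.

Yes — Devika's workshop must file a quarterly discharge report.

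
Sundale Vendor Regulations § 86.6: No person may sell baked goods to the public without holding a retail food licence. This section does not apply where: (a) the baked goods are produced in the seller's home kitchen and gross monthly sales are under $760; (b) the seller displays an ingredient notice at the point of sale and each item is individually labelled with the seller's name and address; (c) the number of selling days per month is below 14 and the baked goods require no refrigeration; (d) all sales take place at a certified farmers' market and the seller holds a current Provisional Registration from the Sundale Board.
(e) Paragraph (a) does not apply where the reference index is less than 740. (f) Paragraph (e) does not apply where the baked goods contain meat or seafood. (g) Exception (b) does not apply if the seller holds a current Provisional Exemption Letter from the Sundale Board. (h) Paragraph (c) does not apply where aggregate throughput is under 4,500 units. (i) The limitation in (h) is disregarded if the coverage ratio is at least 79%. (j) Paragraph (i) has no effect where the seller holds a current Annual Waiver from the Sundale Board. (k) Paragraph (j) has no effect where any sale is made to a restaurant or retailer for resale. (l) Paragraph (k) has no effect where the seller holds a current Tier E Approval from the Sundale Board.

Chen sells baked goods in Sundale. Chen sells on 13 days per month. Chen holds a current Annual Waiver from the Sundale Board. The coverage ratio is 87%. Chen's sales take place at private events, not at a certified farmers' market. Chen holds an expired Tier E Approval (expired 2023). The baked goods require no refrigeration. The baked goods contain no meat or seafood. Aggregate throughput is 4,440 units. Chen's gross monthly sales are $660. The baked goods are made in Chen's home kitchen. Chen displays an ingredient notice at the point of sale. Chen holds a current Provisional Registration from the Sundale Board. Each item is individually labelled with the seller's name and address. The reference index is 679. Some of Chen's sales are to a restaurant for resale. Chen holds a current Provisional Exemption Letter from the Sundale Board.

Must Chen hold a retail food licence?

Exception (a): the baked goods are home-kitchen produced; gross monthly sales are $660, under the $760 limit — every condition holds. But: (e) operates against (a): the reference index is 679, less than the 740 limit. (f), which would lift (e), is not triggered — the baked goods contain no meat or seafood. So (a) is unavailable.
Exception (b)'s conditions are all satisfied: an ingredient notice is displayed; items are individually labelled. But applying paragraph (g): (g) operates — a current Provisional Exemption Letter is held. (b) is therefore removed.
Exception (c) is satisfied on its face — the number of selling days per month is 13, below the 14 limit; the baked goods are shelf-stable. Considering the limiting provisions: (h) would limit (c) — aggregate throughput is 4,440 units, under the 4,500 units limit — but (i) sets (h) aside: (i) is engaged — the coverage ratio is 87%, meeting the 79% threshold. (j) is engaged (a current Annual Waiver is held), but is overridden by (k): (k) operates against (j): some sales are to a restaurant for resale. (l), which would lift (k), is not triggered — there is no Tier E Approval in force. (c) remains available.
Exception (d) requires that all sales take place at a certified farmers' market; but sales are at private events, not a certified farmers' market, so (d) is unavailable.

No — exception (c) applies; Chen is not required to hold a retail food licence.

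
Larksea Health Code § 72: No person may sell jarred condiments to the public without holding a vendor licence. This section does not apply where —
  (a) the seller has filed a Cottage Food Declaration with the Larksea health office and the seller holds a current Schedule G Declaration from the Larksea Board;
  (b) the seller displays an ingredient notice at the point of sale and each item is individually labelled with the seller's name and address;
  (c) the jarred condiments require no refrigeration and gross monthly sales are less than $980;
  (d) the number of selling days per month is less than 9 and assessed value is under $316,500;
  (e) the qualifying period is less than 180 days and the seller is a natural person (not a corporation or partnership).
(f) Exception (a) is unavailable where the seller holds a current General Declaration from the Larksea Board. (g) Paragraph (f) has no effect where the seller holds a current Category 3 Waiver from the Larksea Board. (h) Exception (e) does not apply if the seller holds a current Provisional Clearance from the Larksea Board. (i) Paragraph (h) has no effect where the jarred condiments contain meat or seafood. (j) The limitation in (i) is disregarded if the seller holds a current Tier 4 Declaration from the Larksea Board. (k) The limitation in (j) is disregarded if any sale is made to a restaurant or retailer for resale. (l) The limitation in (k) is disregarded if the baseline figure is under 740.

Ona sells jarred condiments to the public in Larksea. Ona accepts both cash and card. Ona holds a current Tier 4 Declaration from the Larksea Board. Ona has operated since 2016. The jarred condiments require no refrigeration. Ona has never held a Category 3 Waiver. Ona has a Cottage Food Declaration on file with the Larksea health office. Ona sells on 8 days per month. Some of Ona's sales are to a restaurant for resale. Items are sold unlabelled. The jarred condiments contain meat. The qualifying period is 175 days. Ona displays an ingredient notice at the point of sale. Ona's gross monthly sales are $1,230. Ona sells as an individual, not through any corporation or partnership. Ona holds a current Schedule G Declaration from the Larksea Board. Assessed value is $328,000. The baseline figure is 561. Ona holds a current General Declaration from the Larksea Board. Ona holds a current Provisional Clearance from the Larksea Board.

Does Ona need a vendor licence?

Yes — Ona must hold a vendor licence.

Exception (a): a Cottage Food Declaration is on file; a current Schedule G Declaration is held — every condition holds. Turning to paragraphs (f)–(g): (f) operates against (a): a current General Declaration is held. (g), which would lift (f), is inapplicable — the Category 3 Waiver is not current. Exception (a) does not apply.
Exception (b) fails — items are sold unlabelled.
Exception (c) fails — gross monthly sales are $1,230, not less than $980.
Exception (d) does not apply: assessed value is $328,000, not under $316,500.
All of (e)'s requirements are met (the qualifying period is 175 days, less than the 180 days limit; the seller is a natural person). Turning to paragraphs (h)–(l): (h) operates against (e): a current Provisional Clearance is held. (i) would limit (h) — the jarred condiments contain meat — but (j) sets (i) aside: (j) is triggered — a current Tier 4 Declaration is held. (k) applies (some sales are to a restaurant for resale), but is displaced by (l): (l) operates against (k): the baseline figure is 561, under the 740 limit. (e) is therefore removed.
No exception displaces § 72.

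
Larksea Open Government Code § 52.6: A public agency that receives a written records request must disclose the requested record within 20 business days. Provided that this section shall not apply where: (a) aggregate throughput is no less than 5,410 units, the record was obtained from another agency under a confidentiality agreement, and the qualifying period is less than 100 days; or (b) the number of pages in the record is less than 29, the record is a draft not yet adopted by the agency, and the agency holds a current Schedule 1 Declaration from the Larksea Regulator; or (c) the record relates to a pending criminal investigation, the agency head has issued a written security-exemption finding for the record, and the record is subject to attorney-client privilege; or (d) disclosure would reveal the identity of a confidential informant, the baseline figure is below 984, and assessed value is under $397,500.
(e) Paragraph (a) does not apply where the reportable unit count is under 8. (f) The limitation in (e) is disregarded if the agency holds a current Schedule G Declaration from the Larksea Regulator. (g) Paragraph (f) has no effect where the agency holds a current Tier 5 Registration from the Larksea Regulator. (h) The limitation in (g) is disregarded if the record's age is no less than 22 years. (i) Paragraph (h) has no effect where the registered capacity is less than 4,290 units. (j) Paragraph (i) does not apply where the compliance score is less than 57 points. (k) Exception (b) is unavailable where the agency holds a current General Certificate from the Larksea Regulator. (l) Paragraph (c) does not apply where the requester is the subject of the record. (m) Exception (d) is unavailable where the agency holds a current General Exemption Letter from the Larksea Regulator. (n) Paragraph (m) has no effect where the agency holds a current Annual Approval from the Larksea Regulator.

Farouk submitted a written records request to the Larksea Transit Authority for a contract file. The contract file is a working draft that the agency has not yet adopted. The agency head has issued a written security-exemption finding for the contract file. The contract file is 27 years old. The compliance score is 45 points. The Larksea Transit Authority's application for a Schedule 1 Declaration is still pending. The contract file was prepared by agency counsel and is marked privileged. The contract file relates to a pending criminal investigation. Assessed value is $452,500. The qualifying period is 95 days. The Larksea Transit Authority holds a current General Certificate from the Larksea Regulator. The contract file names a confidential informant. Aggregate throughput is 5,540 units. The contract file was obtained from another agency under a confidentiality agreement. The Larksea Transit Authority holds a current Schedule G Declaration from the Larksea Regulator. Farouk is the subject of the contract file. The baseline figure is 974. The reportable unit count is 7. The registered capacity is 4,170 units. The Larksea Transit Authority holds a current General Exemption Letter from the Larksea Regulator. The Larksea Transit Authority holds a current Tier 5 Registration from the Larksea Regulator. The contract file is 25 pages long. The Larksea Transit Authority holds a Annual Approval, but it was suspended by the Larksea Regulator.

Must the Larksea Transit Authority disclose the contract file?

No — exception (a) applies; the Larksea Transit Authority is not required to disclose the contract file.

All of (a)'s requirements are met (aggregate throughput is 5,540 units, meeting the 5,410 units threshold; the contract file was obtained under a confidentiality agreement; the qualifying period is 95 days, less than the 100 days limit). As to paragraphs (e)–(j): (e) is triggered (the reportable unit count is 7, under the 8 limit), but yields to (f): (f) is triggered — a current Schedule G Declaration is held. (g) would limit (f) — a current Tier 5 Registration is held — but (h) sets (g) aside: (h) is engaged — the record's age is 27 years, meeting the 22 years threshold. (i) would limit (h) — the registered capacity is 4,170 units, less than the 4,290 units limit — but (j) sets (i) aside: (j) applies — the compliance score is 45 points, less than the 57 points limit. So (a) applies.
Exception (b) fails — no current Schedule 1 Declaration is held.
Exception (c): the contract file relates to a pending investigation; a written security-exemption finding has been issued; the contract file is privileged — every condition holds. But applying paragraph (l): (l) is triggered — Farouk is the subject of the contract file. (c) is therefore removed.
Exception (d) does not apply: assessed value is $452,500, not under $397,500.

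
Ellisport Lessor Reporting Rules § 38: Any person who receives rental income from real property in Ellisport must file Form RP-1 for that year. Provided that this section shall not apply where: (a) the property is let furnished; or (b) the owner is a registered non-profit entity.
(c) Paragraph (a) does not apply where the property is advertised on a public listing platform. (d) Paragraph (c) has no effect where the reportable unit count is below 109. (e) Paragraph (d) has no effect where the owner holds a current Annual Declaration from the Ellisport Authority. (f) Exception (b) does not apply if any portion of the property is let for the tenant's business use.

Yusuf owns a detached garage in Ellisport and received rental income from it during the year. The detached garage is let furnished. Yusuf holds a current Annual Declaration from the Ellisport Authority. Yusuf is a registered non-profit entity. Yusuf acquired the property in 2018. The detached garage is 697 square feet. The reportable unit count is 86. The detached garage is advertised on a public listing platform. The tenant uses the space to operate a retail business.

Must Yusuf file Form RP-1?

Yes — Yusuf must file Form RP-1.

Exception (a): the property is let furnished — every condition holds. But: (c) is engaged — the property is publicly advertised. (d) operates (the reportable unit count is 86, below the 109 limit), but is itself disapplied by (e): (e) operates against (d): a current Annual Declaration is held. So (a) is unavailable.
Exception (b)'s conditions are all satisfied: Yusuf is a registered non-profit. However, paragraph (f) must be considered: (f) operates against (b): the space is let for business use. Exception (b) does not apply.
None of the exceptions is available; § 38 applies in full.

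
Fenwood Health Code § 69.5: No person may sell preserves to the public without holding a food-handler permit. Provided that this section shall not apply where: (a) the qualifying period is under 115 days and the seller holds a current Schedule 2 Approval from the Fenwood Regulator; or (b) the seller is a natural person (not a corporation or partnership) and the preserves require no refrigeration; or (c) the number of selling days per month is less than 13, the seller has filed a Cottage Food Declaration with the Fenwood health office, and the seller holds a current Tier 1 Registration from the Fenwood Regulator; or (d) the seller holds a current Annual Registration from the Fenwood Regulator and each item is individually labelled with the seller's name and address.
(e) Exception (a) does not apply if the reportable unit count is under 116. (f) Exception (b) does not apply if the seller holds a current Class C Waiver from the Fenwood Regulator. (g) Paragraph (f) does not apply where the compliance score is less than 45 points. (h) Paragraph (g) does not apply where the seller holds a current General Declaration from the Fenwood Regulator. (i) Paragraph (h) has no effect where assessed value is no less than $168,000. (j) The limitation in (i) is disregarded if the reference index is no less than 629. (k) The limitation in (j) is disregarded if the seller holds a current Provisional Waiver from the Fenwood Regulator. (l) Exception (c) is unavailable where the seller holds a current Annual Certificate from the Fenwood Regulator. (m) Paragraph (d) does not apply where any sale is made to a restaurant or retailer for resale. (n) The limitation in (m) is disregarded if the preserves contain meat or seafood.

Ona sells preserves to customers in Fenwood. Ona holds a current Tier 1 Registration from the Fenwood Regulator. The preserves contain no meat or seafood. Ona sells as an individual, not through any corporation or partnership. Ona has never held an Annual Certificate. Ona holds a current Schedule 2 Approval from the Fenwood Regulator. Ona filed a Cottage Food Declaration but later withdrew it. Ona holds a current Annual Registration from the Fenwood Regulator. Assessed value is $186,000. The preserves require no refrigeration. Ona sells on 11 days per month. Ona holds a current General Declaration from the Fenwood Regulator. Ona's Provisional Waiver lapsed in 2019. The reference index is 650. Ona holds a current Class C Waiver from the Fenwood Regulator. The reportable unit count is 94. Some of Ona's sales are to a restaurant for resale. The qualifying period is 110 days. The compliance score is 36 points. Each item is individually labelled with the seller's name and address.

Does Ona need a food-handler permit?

Yes — Ona must hold a food-handler permit.

All of (a)'s requirements are met (the qualifying period is 110 days, under the 115 days limit; a current Schedule 2 Approval is held). But applying paragraph (e): (e) is engaged — the reportable unit count is 94, under the 116 limit. (a) is therefore removed.
Exception (b) is satisfied on its face — the seller is a natural person; the preserves are shelf-stable. But: (f) operates against (b): a current Class C Waiver is held. (g) is triggered (the compliance score is 36 points, less than the 45 points limit), but is itself disapplied by (h): (h) is engaged — a current General Declaration is held. (i) would limit (h) — assessed value is $186,000, meeting the $168,000 threshold — but (j) sets (i) aside: (j) is triggered — the reference index is 650, meeting the 629 threshold. (k) is not engaged (no current Provisional Waiver is held), so (j) stands. (b) is therefore removed.
Exception (c) requires that the seller has filed a Cottage Food Declaration with the Fenwood health office; but the Cottage Food Declaration was withdrawn, so (c) is unavailable.
Exception (d) is satisfied on its face — a current Annual Registration is held; items are individually labelled. But applying paragraphs (m)–(n): (m) operates against (d): some sales are to a restaurant for resale. (n), which would lift (m), does not operate here — the preserves contain no meat or seafood. Exception (d) does not apply.
No exception applies. The general rule governs.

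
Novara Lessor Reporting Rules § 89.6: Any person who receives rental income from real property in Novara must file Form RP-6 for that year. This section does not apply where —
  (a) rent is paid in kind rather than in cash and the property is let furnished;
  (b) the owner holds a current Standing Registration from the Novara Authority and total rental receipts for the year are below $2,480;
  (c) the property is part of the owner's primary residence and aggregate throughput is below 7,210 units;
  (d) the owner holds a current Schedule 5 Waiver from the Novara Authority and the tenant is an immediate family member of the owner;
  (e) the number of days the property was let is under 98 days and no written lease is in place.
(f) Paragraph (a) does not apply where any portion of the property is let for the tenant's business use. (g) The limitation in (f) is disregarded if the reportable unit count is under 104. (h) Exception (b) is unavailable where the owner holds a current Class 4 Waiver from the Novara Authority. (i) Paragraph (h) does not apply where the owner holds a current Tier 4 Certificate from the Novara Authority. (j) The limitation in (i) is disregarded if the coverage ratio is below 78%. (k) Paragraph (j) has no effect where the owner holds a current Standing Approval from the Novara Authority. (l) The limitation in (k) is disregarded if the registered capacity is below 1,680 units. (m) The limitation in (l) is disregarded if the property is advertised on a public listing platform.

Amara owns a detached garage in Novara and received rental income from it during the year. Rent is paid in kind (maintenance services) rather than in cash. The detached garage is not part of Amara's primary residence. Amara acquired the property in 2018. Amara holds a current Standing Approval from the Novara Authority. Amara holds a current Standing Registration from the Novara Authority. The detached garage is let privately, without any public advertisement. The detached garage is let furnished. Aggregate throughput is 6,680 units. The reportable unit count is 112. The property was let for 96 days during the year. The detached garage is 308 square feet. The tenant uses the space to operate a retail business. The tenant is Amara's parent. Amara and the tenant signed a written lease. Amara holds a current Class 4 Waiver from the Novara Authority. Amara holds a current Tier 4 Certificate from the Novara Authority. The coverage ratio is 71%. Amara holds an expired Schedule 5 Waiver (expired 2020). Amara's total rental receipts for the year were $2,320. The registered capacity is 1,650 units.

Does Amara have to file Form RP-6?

Yes — Amara must file Form RP-6.

All of (a)'s requirements are met (rent is paid in kind; the property is let furnished). However, paragraphs (f)–(g) must be considered: (f) operates against (a): the space is let for business use. (g), which would lift (f), is not triggered — the reportable unit count is 112, not under 104. So (a) is unavailable.
Exception (b)'s conditions are all satisfied: a current Standing Registration is held; total rental receipts for the year are $2,320, below the $2,480 limit. Turning to paragraphs (h)–(m): (h) is triggered — a current Class 4 Waiver is held. (i) would limit (h) — a current Tier 4 Certificate is held — but (j) sets (i) aside: (j) is engaged — the coverage ratio is 71%, below the 78% limit. (k) would limit (j) — a current Standing Approval is held — but (l) sets (k) aside: (l) operates against (k): the registered capacity is 1,650 units, below the 1,680 units limit. (m) is not triggered (the property is let privately without advertisement), so (l) stands. Exception (b) does not apply.
Exception (c) requires that the property is part of the owner's primary residence; but the detached garage is not part of the primary residence, so (c) is unavailable.
Exception (d) fails — no current Schedule 5 Waiver is held.
Exception (e) fails — a written lease is in place.
No exception is made out. Amara falls within the general rule.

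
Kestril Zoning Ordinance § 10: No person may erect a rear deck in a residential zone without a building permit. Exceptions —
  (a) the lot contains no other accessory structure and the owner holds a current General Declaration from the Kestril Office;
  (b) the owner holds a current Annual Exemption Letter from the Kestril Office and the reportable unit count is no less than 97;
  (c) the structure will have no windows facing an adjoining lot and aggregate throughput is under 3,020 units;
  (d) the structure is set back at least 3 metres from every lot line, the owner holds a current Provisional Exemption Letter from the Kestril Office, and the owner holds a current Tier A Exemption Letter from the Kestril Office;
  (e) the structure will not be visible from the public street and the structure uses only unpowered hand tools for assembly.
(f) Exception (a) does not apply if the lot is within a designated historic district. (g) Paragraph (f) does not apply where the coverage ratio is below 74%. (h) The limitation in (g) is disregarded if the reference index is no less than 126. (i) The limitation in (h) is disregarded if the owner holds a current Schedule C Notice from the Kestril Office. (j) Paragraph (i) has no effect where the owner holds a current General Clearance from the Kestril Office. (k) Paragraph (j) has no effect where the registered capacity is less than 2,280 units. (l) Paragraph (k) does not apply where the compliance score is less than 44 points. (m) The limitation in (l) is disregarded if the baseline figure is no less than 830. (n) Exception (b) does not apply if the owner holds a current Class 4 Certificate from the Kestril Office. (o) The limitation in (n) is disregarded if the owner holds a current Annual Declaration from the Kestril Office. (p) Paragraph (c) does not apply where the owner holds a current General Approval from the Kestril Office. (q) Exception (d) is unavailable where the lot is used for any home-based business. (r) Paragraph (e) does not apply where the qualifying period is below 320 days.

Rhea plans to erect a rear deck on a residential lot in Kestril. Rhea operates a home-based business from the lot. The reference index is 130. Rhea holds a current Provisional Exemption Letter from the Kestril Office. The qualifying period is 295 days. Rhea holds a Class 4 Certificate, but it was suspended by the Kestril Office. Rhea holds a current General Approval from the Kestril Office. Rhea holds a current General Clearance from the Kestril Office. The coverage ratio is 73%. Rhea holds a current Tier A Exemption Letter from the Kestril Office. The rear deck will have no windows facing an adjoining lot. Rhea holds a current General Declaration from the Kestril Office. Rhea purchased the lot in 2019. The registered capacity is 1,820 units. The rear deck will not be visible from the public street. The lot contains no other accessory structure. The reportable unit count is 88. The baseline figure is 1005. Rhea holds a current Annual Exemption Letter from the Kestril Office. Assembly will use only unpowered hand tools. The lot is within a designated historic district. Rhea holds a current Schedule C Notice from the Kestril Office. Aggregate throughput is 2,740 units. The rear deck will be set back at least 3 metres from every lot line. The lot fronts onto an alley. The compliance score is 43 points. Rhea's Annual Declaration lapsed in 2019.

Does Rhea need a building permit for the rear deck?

No — exception (a) applies; Rhea does not need a building permit.

All of (a)'s requirements are met (the lot has no other accessory structure; a current General Declaration is held). As to paragraphs (f)–(m): (f) is triggered (the lot is in a historic district), but yields to (g): (g) applies — the coverage ratio is 73%, below the 74% limit. (h) would limit (g) — the reference index is 130, meeting the 126 threshold — but (i) sets (h) aside: (i) operates against (h): a current Schedule C Notice is held. (j) would limit (i) — a current General Clearance is held — but (k) sets (j) aside: (k) is engaged — the registered capacity is 1,820 units, less than the 2,280 units limit. (l) is engaged (the compliance score is 43 points, less than the 44 points limit), but is set aside by (m): (m) is triggered — the baseline figure is 1,005, meeting the 830 threshold. Exception (a) stands.
Exception (b) fails — the reportable unit count is 88, short of 97.
Exception (c) is satisfied on its face — no windows face an adjoining lot; aggregate throughput is 2,740 units, under the 3,020 units limit. Turning to paragraph (p): (p) operates against (c): a current General Approval is held. Exception (c) does not apply.
Exception (d): the setback is at least 3 m on every side; a current Provisional Exemption Letter is held; a current Tier A Exemption Letter is held — every condition holds. However, paragraph (q) must be considered: (q) is engaged — a home-based business operates on the lot. So (d) is unavailable.
Exception (e) is satisfied on its face — the structure will not be visible from the street; assembly uses only hand tools. However, paragraph (r) must be considered: (r) operates against (e): the qualifying period is 295 days, below the 320 days limit. Exception (e) does not apply.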